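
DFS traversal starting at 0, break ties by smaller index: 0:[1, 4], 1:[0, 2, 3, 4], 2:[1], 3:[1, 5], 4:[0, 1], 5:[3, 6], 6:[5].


DFS stack-based: start with [0]
Visit order: [0, 1, 2, 3, 5, 6, 4]


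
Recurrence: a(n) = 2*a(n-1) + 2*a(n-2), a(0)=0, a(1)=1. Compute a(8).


Build bottom-up:
...a(6)=120, a(7)=328, a(8)=2*328+2*120=896


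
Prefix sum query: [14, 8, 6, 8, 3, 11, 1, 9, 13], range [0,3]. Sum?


Prefix sums: [0, 14, 22, 28, 36, 39, 50, 51, 60, 73]
Sum[0..3] = prefix[4] - prefix[0] = 36 - 0 = 36


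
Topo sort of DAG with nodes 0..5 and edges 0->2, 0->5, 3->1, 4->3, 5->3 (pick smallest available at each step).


Kahn's algorithm, process smallest node first
Order: [0, 2, 4, 5, 3, 1]


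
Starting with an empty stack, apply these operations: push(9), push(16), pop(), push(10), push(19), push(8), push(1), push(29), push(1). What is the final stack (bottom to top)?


push(9) -> [9]
push(16) -> [9, 16]
pop() returns 16 -> [9]
push(10) -> [9, 10]
push(19) -> [9, 10, 19]
push(8) -> [9, 10, 19, 8]
push(1) -> [9, 10, 19, 8, 1]
push(29) -> [9, 10, 19, 8, 1, 29]
push(1) -> [9, 10, 19, 8, 1, 29, 1]
Final stack (bottom to top): [9, 10, 19, 8, 1, 29, 1]


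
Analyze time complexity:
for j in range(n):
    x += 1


Per nesting level: O(n) = O(n)
Complexity: O(n)


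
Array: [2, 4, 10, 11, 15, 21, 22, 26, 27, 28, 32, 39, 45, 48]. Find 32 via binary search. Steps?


Search for 32:
[0,13] mid=6 arr[6]=22
[7,13] mid=10 arr[10]=32
Total: 2 comparisons


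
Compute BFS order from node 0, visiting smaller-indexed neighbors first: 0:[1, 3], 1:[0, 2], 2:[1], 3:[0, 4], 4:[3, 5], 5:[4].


BFS queue: start with [0]
Visit order: [0, 1, 3, 2, 4, 5]


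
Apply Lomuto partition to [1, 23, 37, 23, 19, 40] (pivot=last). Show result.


Elements <= 40 go left of pivot.
Result: [1, 23, 37, 23, 19, 40], pivot at index 5


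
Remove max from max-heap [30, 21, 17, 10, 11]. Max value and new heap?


Max = 30
Replace root with last, heapify down
Resulting heap: [21, 11, 17, 10]


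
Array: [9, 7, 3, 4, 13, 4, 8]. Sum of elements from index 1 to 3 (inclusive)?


Prefix sums: [0, 9, 16, 19, 23, 36, 40, 48]
Sum[1..3] = prefix[4] - prefix[1] = 23 - 9 = 14


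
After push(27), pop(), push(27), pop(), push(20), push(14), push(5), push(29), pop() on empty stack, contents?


push(27) -> [27]
pop() returns 27 -> []
push(27) -> [27]
pop() returns 27 -> []
push(20) -> [20]
push(14) -> [20, 14]
push(5) -> [20, 14, 5]
push(29) -> [20, 14, 5, 29]
pop() returns 29 -> [20, 14, 5]
Final stack (bottom to top): [20, 14, 5]


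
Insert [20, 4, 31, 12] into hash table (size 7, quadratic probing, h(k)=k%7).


Insertions: 20->slot 6; 4->slot 4; 31->slot 3; 12->slot 5
Table: [None, None, None, 31, 4, 12, 20]


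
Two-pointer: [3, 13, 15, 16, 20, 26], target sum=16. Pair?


Two pointers: lo=0, hi=5
Found pair: (3, 13) summing to 16


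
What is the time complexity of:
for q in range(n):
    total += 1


Per nesting level: O(n) = O(n)
Complexity: O(n)


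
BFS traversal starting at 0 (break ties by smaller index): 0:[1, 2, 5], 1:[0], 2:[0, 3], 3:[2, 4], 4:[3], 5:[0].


BFS queue: start with [0]
Visit order: [0, 1, 2, 5, 3, 4]


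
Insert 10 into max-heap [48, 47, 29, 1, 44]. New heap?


Append 10: [48, 47, 29, 1, 44, 10]
Bubble up: no swaps needed
Result: [48, 47, 29, 1, 44, 10]


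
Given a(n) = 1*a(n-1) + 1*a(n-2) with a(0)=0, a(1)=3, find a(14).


Build bottom-up:
...a(12)=432, a(13)=699, a(14)=1*699+1*432=1131


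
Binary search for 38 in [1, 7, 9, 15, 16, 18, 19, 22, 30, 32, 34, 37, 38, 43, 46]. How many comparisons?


Search for 38:
[0,14] mid=7 arr[7]=22
[8,14] mid=11 arr[11]=37
[12,14] mid=13 arr[13]=43
[12,12] mid=12 arr[12]=38
Total: 4 comparisons


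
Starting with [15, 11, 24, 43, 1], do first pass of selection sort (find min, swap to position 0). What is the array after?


After one pass: [1, 11, 24, 43, 15]


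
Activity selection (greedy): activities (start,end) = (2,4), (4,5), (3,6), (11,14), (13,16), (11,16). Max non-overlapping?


Greedy: pick earliest-ending, then skip overlaps.
Selected (3 activities): [(2, 4), (4, 5), (11, 14)]


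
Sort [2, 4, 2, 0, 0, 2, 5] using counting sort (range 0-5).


Count array: [2, 0, 3, 0, 1, 1]
Reconstruct: [0, 0, 2, 2, 2, 4, 5]


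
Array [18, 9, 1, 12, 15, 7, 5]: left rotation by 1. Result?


Left rotate by 1: [9, 1, 12, 15, 7, 5, 18]


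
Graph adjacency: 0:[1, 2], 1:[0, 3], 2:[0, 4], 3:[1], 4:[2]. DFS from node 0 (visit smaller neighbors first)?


DFS stack-based: start with [0]
Visit order: [0, 1, 3, 2, 4]


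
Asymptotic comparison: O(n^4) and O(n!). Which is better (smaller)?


quartic grows slower than factorial
O(n^4) is asymptotically smaller; O(n!) grows faster


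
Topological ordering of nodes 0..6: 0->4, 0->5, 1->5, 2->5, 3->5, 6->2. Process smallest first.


Kahn's algorithm, process smallest node first
Order: [0, 1, 3, 4, 6, 2, 5]


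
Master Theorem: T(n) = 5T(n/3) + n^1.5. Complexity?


a=5, b=3, c=1.5. log_3(5)=1.465 < c=1.5. Case 3: O(n^c) = O(n^1.500)
Complexity: O(n^1.500)


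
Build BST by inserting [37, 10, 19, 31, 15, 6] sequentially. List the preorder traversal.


Root = 37; build tree by BST insertion.
Preorder traversal: [37, 10, 6, 19, 15, 31]


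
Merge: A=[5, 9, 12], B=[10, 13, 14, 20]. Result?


Compare heads, take smaller each step.
Merged: [5, 9, 10, 12, 13, 14, 20]


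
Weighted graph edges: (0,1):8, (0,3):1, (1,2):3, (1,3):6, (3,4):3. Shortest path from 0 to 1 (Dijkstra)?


Dijkstra from 0:
Distances: {0: 0, 1: 7, 2: 10, 3: 1, 4: 4}
Shortest distance to 1 = 7, path = [0, 3, 1]


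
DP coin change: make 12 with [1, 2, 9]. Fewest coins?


dp[0]=0; dp[i]=1+min(dp[i-c] for c in coins)
...dp[7]=4, dp[8]=4, dp[9]=1, dp[10]=2, dp[11]=2, dp[12]=3
Minimum coins for 12 = 3


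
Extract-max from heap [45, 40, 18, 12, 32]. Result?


Max = 45
Replace root with last, heapify down
Resulting heap: [40, 32, 18, 12]


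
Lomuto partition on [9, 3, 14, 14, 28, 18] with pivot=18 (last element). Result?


Elements <= 18 go left of pivot.
Result: [9, 3, 14, 14, 18, 28], pivot at index 4


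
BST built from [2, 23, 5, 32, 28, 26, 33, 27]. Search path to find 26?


BST root = 2
Search for 26: compare at each node
Path: [2, 23, 32, 28, 26]


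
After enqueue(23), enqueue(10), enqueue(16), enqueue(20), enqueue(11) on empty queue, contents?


enqueue(23) -> [23]
enqueue(10) -> [23, 10]
enqueue(16) -> [23, 10, 16]
enqueue(20) -> [23, 10, 16, 20]
enqueue(11) -> [23, 10, 16, 20, 11]
Final queue (front to back): [23, 10, 16, 20, 11]


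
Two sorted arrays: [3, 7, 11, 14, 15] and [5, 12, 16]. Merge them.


Compare heads, take smaller each step.
Merged: [3, 5, 7, 11, 12, 14, 15, 16]


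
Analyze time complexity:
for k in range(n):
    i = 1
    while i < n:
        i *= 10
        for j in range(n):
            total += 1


Per nesting level: O(n) * O(log n) * O(n) = O(n^2 log n)
Complexity: O(n^2 log n)


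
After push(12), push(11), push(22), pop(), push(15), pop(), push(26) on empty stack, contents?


push(12) -> [12]
push(11) -> [12, 11]
push(22) -> [12, 11, 22]
pop() returns 22 -> [12, 11]
push(15) -> [12, 11, 15]
pop() returns 15 -> [12, 11]
push(26) -> [12, 11, 26]
Final stack (bottom to top): [12, 11, 26]


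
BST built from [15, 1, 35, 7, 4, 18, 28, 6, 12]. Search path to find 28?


BST root = 15
Search for 28: compare at each node
Path: [15, 35, 18, 28]


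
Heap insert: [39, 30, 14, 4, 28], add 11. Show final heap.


Append 11: [39, 30, 14, 4, 28, 11]
Bubble up: no swaps needed
Result: [39, 30, 14, 4, 28, 11]


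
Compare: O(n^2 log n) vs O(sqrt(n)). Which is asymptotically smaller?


sublinear grows slower than n^2 log n
O(sqrt(n)) is asymptotically smaller; O(n^2 log n) grows faster


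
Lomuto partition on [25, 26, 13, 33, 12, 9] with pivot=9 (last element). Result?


Elements <= 9 go left of pivot.
Result: [9, 26, 13, 33, 12, 25], pivot at index 0


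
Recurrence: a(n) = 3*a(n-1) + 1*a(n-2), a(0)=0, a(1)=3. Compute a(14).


Build bottom-up:
...a(12)=1401840, a(13)=4629963, a(14)=3*4629963+1*1401840=15291729


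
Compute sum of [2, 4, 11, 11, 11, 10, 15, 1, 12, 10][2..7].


Prefix sums: [0, 2, 6, 17, 28, 39, 49, 64, 65, 77, 87]
Sum[2..7] = prefix[8] - prefix[2] = 65 - 6 = 59


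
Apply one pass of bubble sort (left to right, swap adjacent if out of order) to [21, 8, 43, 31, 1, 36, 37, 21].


After one pass: [8, 21, 31, 1, 36, 37, 21, 43]


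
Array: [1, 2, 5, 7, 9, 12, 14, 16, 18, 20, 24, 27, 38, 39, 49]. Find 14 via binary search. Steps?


Search for 14:
[0,14] mid=7 arr[7]=16
[0,6] mid=3 arr[3]=7
[4,6] mid=5 arr[5]=12
[6,6] mid=6 arr[6]=14
Total: 4 comparisons


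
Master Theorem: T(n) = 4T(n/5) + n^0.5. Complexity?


a=4, b=5, c=0.5. log_5(4)=0.861 > c=0.5. Case 1: O(n^log_b(a)) = O(n^0.861)
Complexity: O(n^0.861)


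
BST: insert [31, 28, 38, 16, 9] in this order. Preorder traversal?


Root = 31; build tree by BST insertion.
Preorder traversal: [31, 28, 16, 9, 38]


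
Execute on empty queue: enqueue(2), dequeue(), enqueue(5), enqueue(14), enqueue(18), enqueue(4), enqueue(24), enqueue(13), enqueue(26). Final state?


enqueue(2) -> [2]
dequeue() returns 2 -> []
enqueue(5) -> [5]
enqueue(14) -> [5, 14]
enqueue(18) -> [5, 14, 18]
enqueue(4) -> [5, 14, 18, 4]
enqueue(24) -> [5, 14, 18, 4, 24]
enqueue(13) -> [5, 14, 18, 4, 24, 13]
enqueue(26) -> [5, 14, 18, 4, 24, 13, 26]
Final queue (front to back): [5, 14, 18, 4, 24, 13, 26]


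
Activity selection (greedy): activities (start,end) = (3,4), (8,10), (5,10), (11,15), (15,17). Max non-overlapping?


Greedy: pick earliest-ending, then skip overlaps.
Selected (4 activities): [(3, 4), (8, 10), (11, 15), (15, 17)]


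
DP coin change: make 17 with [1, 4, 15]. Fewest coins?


dp[0]=0; dp[i]=1+min(dp[i-c] for c in coins)
...dp[12]=3, dp[13]=4, dp[14]=5, dp[15]=1, dp[16]=2, dp[17]=3
Minimum coins for 17 = 3


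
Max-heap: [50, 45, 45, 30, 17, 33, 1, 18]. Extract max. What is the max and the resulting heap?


Max = 50
Replace root with last, heapify down
Resulting heap: [45, 30, 45, 18, 17, 33, 1]


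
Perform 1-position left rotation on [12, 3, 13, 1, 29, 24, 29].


Left rotate by 1: [3, 13, 1, 29, 24, 29, 12]


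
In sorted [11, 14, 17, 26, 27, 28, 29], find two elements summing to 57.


Two pointers: lo=0, hi=6
Found pair: (28, 29) summing to 57


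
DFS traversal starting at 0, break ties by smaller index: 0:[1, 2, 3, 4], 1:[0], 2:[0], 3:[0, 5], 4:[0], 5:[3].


DFS stack-based: start with [0]
Visit order: [0, 1, 2, 3, 5, 4]


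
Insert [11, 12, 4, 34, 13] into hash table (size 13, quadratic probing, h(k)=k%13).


Insertions: 11->slot 11; 12->slot 12; 4->slot 4; 34->slot 8; 13->slot 0
Table: [13, None, None, None, 4, None, None, None, 34, None, None, 11, 12]


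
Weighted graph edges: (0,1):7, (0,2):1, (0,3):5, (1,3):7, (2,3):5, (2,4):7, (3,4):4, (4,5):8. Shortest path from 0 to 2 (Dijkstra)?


Dijkstra from 0:
Distances: {0: 0, 1: 7, 2: 1, 3: 5, 4: 8, 5: 16}
Shortest distance to 2 = 1, path = [0, 2]


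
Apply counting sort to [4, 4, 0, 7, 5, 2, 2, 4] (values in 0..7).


Count array: [1, 0, 2, 0, 3, 1, 0, 1]
Reconstruct: [0, 2, 2, 4, 4, 4, 5, 7]


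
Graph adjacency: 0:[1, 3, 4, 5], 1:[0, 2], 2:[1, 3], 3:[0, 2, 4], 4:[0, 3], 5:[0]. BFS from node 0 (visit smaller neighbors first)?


BFS queue: start with [0]
Visit order: [0, 1, 3, 4, 5, 2]


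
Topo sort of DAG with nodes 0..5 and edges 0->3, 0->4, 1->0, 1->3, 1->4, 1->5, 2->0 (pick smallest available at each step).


Kahn's algorithm, process smallest node first
Order: [1, 2, 0, 3, 4, 5]


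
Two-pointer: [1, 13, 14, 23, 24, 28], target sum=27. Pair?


Two pointers: lo=0, hi=5
Found pair: (13, 14) summing to 27


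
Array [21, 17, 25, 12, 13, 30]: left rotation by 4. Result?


Left rotate by 4: [13, 30, 21, 17, 25, 12]


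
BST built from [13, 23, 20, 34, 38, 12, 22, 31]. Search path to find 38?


BST root = 13
Search for 38: compare at each node
Path: [13, 23, 34, 38]


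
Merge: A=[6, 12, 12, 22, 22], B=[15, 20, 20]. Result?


Compare heads, take smaller each step.
Merged: [6, 12, 12, 15, 20, 20, 22, 22]


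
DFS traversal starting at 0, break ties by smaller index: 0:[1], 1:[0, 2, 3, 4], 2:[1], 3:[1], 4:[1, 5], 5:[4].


DFS stack-based: start with [0]
Visit order: [0, 1, 2, 3, 4, 5]


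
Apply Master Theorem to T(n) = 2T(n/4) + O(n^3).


a=2, b=4, c=3. log_4(2)=0.5 < c=3. Case 3: O(n^c) = O(n^3)
Complexity: O(n^3)


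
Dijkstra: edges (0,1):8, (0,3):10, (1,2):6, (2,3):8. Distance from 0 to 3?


Dijkstra from 0:
Distances: {0: 0, 1: 8, 2: 14, 3: 10}
Shortest distance to 3 = 10, path = [0, 3]


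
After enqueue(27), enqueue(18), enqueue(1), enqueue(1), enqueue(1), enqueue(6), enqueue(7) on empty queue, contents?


enqueue(27) -> [27]
enqueue(18) -> [27, 18]
enqueue(1) -> [27, 18, 1]
enqueue(1) -> [27, 18, 1, 1]
enqueue(1) -> [27, 18, 1, 1, 1]
enqueue(6) -> [27, 18, 1, 1, 1, 6]
enqueue(7) -> [27, 18, 1, 1, 1, 6, 7]
Final queue (front to back): [27, 18, 1, 1, 1, 6, 7]


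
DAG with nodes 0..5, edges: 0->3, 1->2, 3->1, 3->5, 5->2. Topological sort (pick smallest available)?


Kahn's algorithm, process smallest node first
Order: [0, 3, 1, 4, 5, 2]


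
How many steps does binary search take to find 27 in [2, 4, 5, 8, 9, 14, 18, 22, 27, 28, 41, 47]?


Search for 27:
[0,11] mid=5 arr[5]=14
[6,11] mid=8 arr[8]=27
Total: 2 comparisons


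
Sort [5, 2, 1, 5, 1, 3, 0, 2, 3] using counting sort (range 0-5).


Count array: [1, 2, 2, 2, 0, 2]
Reconstruct: [0, 1, 1, 2, 2, 3, 3, 5, 5]


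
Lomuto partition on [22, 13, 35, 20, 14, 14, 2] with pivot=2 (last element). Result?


Elements <= 2 go left of pivot.
Result: [2, 13, 35, 20, 14, 14, 22], pivot at index 0


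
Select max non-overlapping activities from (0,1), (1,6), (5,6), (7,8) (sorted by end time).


Greedy: pick earliest-ending, then skip overlaps.
Selected (3 activities): [(0, 1), (1, 6), (7, 8)]


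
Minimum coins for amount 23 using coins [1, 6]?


dp[0]=0; dp[i]=1+min(dp[i-c] for c in coins)
...dp[18]=3, dp[19]=4, dp[20]=5, dp[21]=6, dp[22]=7, dp[23]=8
Minimum coins for 23 = 8


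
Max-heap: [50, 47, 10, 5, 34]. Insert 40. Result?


Append 40: [50, 47, 10, 5, 34, 40]
Bubble up: swap idx 5(40) with idx 2(10)
Result: [50, 47, 40, 5, 34, 10]


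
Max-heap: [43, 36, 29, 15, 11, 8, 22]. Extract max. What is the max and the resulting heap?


Max = 43
Replace root with last, heapify down
Resulting heap: [36, 22, 29, 15, 11, 8]


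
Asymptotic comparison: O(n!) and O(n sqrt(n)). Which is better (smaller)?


n^1.5 grows slower than factorial
O(n sqrt(n)) is asymptotically smaller; O(n!) grows faster


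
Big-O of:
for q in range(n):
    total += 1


Per nesting level: O(n) = O(n)
Complexity: O(n)


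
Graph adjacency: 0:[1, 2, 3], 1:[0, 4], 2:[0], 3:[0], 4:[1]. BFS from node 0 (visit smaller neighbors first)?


BFS queue: start with [0]
Visit order: [0, 1, 2, 3, 4]


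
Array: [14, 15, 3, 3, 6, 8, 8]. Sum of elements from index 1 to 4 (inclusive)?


Prefix sums: [0, 14, 29, 32, 35, 41, 49, 57]
Sum[1..4] = prefix[5] - prefix[1] = 41 - 14 = 27


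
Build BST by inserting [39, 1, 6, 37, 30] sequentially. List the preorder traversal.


Root = 39; build tree by BST insertion.
Preorder traversal: [39, 1, 6, 37, 30]


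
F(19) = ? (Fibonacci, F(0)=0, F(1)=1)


F(n)=F(n-1)+F(n-2)
...F(17)=1597, F(18)=2584, F(19)=4181


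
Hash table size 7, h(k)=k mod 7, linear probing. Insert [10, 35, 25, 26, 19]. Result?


Insertions: 10->slot 3; 35->slot 0; 25->slot 4; 26->slot 5; 19->slot 6
Table: [35, None, None, 10, 25, 26, 19]


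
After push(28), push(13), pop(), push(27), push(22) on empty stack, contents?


push(28) -> [28]
push(13) -> [28, 13]
pop() returns 13 -> [28]
push(27) -> [28, 27]
push(22) -> [28, 27, 22]
Final stack (bottom to top): [28, 27, 22]


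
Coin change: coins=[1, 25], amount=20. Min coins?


dp[0]=0; dp[i]=1+min(dp[i-c] for c in coins)
...dp[15]=15, dp[16]=16, dp[17]=17, dp[18]=18, dp[19]=19, dp[20]=20
Minimum coins for 20 = 20


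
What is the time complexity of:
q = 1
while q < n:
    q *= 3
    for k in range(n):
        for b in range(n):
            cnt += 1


Per nesting level: O(log n) * O(n) * O(n) = O(n^2 log n)
Complexity: O(n^2 log n)


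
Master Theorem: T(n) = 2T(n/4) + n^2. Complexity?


a=2, b=4, c=2. log_4(2)=0.5 < c=2. Case 3: O(n^c) = O(n^2)
Complexity: O(n^2)


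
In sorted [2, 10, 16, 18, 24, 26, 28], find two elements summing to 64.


Two pointers: lo=0, hi=6
No pair sums to 64


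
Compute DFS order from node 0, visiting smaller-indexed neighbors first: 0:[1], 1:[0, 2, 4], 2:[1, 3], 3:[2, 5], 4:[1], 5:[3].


DFS stack-based: start with [0]
Visit order: [0, 1, 2, 3, 5, 4]


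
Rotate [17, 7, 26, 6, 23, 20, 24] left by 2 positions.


Left rotate by 2: [26, 6, 23, 20, 24, 17, 7]


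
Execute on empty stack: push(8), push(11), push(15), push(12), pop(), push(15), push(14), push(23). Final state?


push(8) -> [8]
push(11) -> [8, 11]
push(15) -> [8, 11, 15]
push(12) -> [8, 11, 15, 12]
pop() returns 12 -> [8, 11, 15]
push(15) -> [8, 11, 15, 15]
push(14) -> [8, 11, 15, 15, 14]
push(23) -> [8, 11, 15, 15, 14, 23]
Final stack (bottom to top): [8, 11, 15, 15, 14, 23]


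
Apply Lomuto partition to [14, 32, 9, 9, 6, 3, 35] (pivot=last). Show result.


Elements <= 35 go left of pivot.
Result: [14, 32, 9, 9, 6, 3, 35], pivot at index 6


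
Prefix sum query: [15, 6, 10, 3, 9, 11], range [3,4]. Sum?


Prefix sums: [0, 15, 21, 31, 34, 43, 54]
Sum[3..4] = prefix[5] - prefix[3] = 43 - 31 = 12


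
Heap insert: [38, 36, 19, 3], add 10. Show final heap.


Append 10: [38, 36, 19, 3, 10]
Bubble up: no swaps needed
Result: [38, 36, 19, 3, 10]


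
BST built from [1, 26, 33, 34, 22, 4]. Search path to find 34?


BST root = 1
Search for 34: compare at each node
Path: [1, 26, 33, 34]


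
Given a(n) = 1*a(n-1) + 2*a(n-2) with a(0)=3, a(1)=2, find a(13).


Build bottom-up:
...a(11)=3412, a(12)=6828, a(13)=1*6828+2*3412=13652


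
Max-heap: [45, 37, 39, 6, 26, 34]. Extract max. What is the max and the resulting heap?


Max = 45
Replace root with last, heapify down
Resulting heap: [39, 37, 34, 6, 26]


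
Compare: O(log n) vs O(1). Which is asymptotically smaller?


constant grows slower than logarithmic
O(1) is asymptotically smaller; O(log n) grows faster


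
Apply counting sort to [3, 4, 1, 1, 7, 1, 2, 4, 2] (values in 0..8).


Count array: [0, 3, 2, 1, 2, 0, 0, 1, 0]
Reconstruct: [1, 1, 1, 2, 2, 3, 4, 4, 7]


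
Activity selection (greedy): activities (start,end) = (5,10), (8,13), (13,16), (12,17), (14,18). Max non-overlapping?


Greedy: pick earliest-ending, then skip overlaps.
Selected (2 activities): [(5, 10), (13, 16)]


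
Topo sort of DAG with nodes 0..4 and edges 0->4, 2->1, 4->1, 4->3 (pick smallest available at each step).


Kahn's algorithm, process smallest node first
Order: [0, 2, 4, 1, 3]


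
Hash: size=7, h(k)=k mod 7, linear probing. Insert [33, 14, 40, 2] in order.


Insertions: 33->slot 5; 14->slot 0; 40->slot 6; 2->slot 2
Table: [14, None, 2, None, None, 33, 40]


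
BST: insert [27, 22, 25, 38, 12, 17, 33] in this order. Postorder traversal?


Root = 27; build tree by BST insertion.
Postorder traversal: [17, 12, 25, 22, 33, 38, 27]


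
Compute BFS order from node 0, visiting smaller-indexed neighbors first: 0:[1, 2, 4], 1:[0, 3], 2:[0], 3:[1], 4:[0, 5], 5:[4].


BFS queue: start with [0]
Visit order: [0, 1, 2, 4, 3, 5]


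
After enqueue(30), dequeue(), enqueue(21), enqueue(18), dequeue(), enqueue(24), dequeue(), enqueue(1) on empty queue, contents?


enqueue(30) -> [30]
dequeue() returns 30 -> []
enqueue(21) -> [21]
enqueue(18) -> [21, 18]
dequeue() returns 21 -> [18]
enqueue(24) -> [18, 24]
dequeue() returns 18 -> [24]
enqueue(1) -> [24, 1]
Final queue (front to back): [24, 1]


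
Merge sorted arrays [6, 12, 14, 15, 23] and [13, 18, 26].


Compare heads, take smaller each step.
Merged: [6, 12, 13, 14, 15, 18, 23, 26]


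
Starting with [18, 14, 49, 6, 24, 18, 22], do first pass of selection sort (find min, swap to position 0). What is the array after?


After one pass: [6, 14, 49, 18, 24, 18, 22]


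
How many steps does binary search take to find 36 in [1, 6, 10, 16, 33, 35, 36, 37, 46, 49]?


Search for 36:
[0,9] mid=4 arr[4]=33
[5,9] mid=7 arr[7]=37
[5,6] mid=5 arr[5]=35
[6,6] mid=6 arr[6]=36
Total: 4 comparisons


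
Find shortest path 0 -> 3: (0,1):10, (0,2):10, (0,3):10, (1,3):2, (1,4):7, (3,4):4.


Dijkstra from 0:
Distances: {0: 0, 1: 10, 2: 10, 3: 10, 4: 14}
Shortest distance to 3 = 10, path = [0, 3]


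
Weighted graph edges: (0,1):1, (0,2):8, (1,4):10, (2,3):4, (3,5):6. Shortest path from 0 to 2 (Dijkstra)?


Dijkstra from 0:
Distances: {0: 0, 1: 1, 2: 8, 3: 12, 4: 11, 5: 18}
Shortest distance to 2 = 8, path = [0, 2]


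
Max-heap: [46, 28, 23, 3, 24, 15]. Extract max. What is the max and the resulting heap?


Max = 46
Replace root with last, heapify down
Resulting heap: [28, 24, 23, 3, 15]


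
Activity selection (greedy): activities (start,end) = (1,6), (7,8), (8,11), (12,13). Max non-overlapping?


Greedy: pick earliest-ending, then skip overlaps.
Selected (4 activities): [(1, 6), (7, 8), (8, 11), (12, 13)]


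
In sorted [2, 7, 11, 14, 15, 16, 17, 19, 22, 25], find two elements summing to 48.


Two pointers: lo=0, hi=9
No pair sums to 48


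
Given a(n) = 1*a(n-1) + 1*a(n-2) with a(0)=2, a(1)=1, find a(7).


Build bottom-up:
...a(5)=11, a(6)=18, a(7)=1*18+1*11=29


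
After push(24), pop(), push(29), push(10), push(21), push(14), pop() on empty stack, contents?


push(24) -> [24]
pop() returns 24 -> []
push(29) -> [29]
push(10) -> [29, 10]
push(21) -> [29, 10, 21]
push(14) -> [29, 10, 21, 14]
pop() returns 14 -> [29, 10, 21]
Final stack (bottom to top): [29, 10, 21]


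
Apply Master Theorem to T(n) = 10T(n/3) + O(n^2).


a=10, b=3, c=2. log_3(10)=2.096 > c=2. Case 1: O(n^log_b(a)) = O(n^2.096)
Complexity: O(n^2.096)


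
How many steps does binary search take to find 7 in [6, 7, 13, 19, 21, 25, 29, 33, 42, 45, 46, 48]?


Search for 7:
[0,11] mid=5 arr[5]=25
[0,4] mid=2 arr[2]=13
[0,1] mid=0 arr[0]=6
[1,1] mid=1 arr[1]=7
Total: 4 comparisons


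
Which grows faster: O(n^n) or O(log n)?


logarithmic grows slower than n^n
O(log n) is asymptotically smaller; O(n^n) grows faster


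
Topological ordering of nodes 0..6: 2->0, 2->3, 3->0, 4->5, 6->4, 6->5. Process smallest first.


Kahn's algorithm, process smallest node first
Order: [1, 2, 3, 0, 6, 4, 5]


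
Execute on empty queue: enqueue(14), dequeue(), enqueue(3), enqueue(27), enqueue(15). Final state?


enqueue(14) -> [14]
dequeue() returns 14 -> []
enqueue(3) -> [3]
enqueue(27) -> [3, 27]
enqueue(15) -> [3, 27, 15]
Final queue (front to back): [3, 27, 15]


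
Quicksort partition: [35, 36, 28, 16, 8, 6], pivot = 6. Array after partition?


Elements <= 6 go left of pivot.
Result: [6, 36, 28, 16, 8, 35], pivot at index 0


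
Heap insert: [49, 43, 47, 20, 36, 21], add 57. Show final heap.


Append 57: [49, 43, 47, 20, 36, 21, 57]
Bubble up: swap idx 6(57) with idx 2(47); swap idx 2(57) with idx 0(49)
Result: [57, 43, 49, 20, 36, 21, 47]


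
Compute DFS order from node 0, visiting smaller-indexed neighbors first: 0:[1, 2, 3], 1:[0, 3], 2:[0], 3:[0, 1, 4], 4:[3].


DFS stack-based: start with [0]
Visit order: [0, 1, 3, 4, 2]


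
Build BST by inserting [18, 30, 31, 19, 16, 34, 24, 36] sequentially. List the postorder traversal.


Root = 18; build tree by BST insertion.
Postorder traversal: [16, 24, 19, 36, 34, 31, 30, 18]


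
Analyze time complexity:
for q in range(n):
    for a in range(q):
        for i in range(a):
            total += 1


Per nesting level: O(n) * O(n) [triangular over q] * O(n) [triangular over a] = O(n^3)
Complexity: O(n^3)


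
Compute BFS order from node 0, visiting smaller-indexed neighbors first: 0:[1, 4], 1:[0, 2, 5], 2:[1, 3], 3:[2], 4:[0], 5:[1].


BFS queue: start with [0]
Visit order: [0, 1, 4, 2, 5, 3]


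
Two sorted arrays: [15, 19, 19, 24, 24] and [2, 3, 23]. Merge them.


Compare heads, take smaller each step.
Merged: [2, 3, 15, 19, 19, 23, 24, 24]


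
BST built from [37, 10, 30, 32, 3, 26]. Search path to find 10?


BST root = 37
Search for 10: compare at each node
Path: [37, 10]


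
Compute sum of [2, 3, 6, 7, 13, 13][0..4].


Prefix sums: [0, 2, 5, 11, 18, 31, 44]
Sum[0..4] = prefix[5] - prefix[0] = 31 - 0 = 31


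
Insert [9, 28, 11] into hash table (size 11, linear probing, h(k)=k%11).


Insertions: 9->slot 9; 28->slot 6; 11->slot 0
Table: [11, None, None, None, None, None, 28, None, None, 9, None]


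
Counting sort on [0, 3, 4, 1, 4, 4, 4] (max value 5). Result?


Count array: [1, 1, 0, 1, 4, 0]
Reconstruct: [0, 1, 3, 4, 4, 4, 4]


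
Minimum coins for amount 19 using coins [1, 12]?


dp[0]=0; dp[i]=1+min(dp[i-c] for c in coins)
...dp[14]=3, dp[15]=4, dp[16]=5, dp[17]=6, dp[18]=7, dp[19]=8
Minimum coins for 19 = 8


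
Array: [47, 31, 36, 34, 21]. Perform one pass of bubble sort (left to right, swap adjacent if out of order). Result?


After one pass: [31, 36, 34, 21, 47]


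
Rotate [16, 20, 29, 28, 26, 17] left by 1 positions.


Left rotate by 1: [20, 29, 28, 26, 17, 16]


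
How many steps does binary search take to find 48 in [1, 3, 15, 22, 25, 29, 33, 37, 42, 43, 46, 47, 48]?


Search for 48:
[0,12] mid=6 arr[6]=33
[7,12] mid=9 arr[9]=43
[10,12] mid=11 arr[11]=47
[12,12] mid=12 arr[12]=48
Total: 4 comparisons


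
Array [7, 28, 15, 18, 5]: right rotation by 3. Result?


Right rotate by 3: [15, 18, 5, 7, 28]


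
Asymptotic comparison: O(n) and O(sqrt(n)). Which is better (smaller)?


sublinear grows slower than linear
O(sqrt(n)) is asymptotically smaller; O(n) grows faster


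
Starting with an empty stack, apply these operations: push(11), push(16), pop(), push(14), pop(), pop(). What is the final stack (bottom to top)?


push(11) -> [11]
push(16) -> [11, 16]
pop() returns 16 -> [11]
push(14) -> [11, 14]
pop() returns 14 -> [11]
pop() returns 11 -> []
Final stack (bottom to top): []


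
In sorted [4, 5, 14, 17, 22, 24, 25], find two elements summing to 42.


Two pointers: lo=0, hi=6
Found pair: (17, 25) summing to 42


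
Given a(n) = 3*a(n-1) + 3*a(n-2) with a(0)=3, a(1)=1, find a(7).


Build bottom-up:
...a(5)=576, a(6)=2187, a(7)=3*2187+3*576=8289


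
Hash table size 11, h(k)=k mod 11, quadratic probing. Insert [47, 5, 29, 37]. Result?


Insertions: 47->slot 3; 5->slot 5; 29->slot 7; 37->slot 4
Table: [None, None, None, 47, 37, 5, None, 29, None, None, None]


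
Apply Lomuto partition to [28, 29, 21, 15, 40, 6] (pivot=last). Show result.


Elements <= 6 go left of pivot.
Result: [6, 29, 21, 15, 40, 28], pivot at index 0


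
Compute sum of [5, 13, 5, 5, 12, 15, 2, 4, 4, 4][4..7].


Prefix sums: [0, 5, 18, 23, 28, 40, 55, 57, 61, 65, 69]
Sum[4..7] = prefix[8] - prefix[4] = 61 - 28 = 33


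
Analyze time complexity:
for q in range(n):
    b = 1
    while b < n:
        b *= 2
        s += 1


Per nesting level: O(n) * O(log n) = O(n log n)
Complexity: O(n log n)


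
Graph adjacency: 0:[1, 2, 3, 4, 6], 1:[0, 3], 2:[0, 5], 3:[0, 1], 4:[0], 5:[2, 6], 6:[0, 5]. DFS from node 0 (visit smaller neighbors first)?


DFS stack-based: start with [0]
Visit order: [0, 1, 3, 2, 5, 6, 4]


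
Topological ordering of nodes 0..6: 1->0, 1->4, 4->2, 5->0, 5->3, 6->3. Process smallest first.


Kahn's algorithm, process smallest node first
Order: [1, 4, 2, 5, 0, 6, 3]


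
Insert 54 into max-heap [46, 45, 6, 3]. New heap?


Append 54: [46, 45, 6, 3, 54]
Bubble up: swap idx 4(54) with idx 1(45); swap idx 1(54) with idx 0(46)
Result: [54, 46, 6, 3, 45]


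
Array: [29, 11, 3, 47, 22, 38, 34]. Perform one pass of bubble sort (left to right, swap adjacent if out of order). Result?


After one pass: [11, 3, 29, 22, 38, 34, 47]


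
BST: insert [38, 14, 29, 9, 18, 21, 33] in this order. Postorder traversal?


Root = 38; build tree by BST insertion.
Postorder traversal: [9, 21, 18, 33, 29, 14, 38]


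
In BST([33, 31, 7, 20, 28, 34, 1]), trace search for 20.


BST root = 33
Search for 20: compare at each node
Path: [33, 31, 7, 20]


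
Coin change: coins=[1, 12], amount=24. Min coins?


dp[0]=0; dp[i]=1+min(dp[i-c] for c in coins)
...dp[19]=8, dp[20]=9, dp[21]=10, dp[22]=11, dp[23]=12, dp[24]=2
Minimum coins for 24 = 2


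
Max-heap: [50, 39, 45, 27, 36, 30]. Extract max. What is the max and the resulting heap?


Max = 50
Replace root with last, heapify down
Resulting heap: [45, 39, 30, 27, 36]


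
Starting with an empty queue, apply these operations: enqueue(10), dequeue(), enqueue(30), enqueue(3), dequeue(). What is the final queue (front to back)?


enqueue(10) -> [10]
dequeue() returns 10 -> []
enqueue(30) -> [30]
enqueue(3) -> [30, 3]
dequeue() returns 30 -> [3]
Final queue (front to back): [3]


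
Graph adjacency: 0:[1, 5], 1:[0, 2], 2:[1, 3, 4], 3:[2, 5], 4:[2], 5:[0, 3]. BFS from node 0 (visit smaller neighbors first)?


BFS queue: start with [0]
Visit order: [0, 1, 5, 2, 3, 4]


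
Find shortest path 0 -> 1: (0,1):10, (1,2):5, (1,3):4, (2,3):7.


Dijkstra from 0:
Distances: {0: 0, 1: 10, 2: 15, 3: 14}
Shortest distance to 1 = 10, path = [0, 1]


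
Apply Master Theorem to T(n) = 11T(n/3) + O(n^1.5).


a=11, b=3, c=1.5. log_3(11)=2.183 > c=1.5. Case 1: O(n^log_b(a)) = O(n^2.183)
Complexity: O(n^2.183)


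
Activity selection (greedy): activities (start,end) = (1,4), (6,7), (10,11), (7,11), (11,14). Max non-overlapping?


Greedy: pick earliest-ending, then skip overlaps.
Selected (4 activities): [(1, 4), (6, 7), (10, 11), (11, 14)]


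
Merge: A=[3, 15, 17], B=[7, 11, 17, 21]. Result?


Compare heads, take smaller each step.
Merged: [3, 7, 11, 15, 17, 17, 21]


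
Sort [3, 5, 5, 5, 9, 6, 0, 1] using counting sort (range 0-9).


Count array: [1, 1, 0, 1, 0, 3, 1, 0, 0, 1]
Reconstruct: [0, 1, 3, 5, 5, 5, 6, 9]


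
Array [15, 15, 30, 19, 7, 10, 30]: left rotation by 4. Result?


Left rotate by 4: [7, 10, 30, 15, 15, 30, 19]


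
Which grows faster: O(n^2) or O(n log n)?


linearithmic grows slower than quadratic
O(n log n) is asymptotically smaller; O(n^2) grows faster


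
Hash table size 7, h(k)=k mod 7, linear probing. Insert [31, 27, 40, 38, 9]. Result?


Insertions: 31->slot 3; 27->slot 6; 40->slot 5; 38->slot 4; 9->slot 2
Table: [None, None, 9, 31, 38, 40, 27]


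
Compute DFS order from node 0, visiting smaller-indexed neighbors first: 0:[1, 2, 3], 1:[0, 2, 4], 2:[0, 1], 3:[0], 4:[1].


DFS stack-based: start with [0]
Visit order: [0, 1, 2, 4, 3]


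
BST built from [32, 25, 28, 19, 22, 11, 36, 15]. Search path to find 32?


BST root = 32
Search for 32: compare at each node
Path: [32]


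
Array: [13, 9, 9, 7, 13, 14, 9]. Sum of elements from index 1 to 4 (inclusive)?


Prefix sums: [0, 13, 22, 31, 38, 51, 65, 74]
Sum[1..4] = prefix[5] - prefix[1] = 51 - 13 = 38


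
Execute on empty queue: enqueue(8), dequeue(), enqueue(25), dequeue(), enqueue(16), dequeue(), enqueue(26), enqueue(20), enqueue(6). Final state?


enqueue(8) -> [8]
dequeue() returns 8 -> []
enqueue(25) -> [25]
dequeue() returns 25 -> []
enqueue(16) -> [16]
dequeue() returns 16 -> []
enqueue(26) -> [26]
enqueue(20) -> [26, 20]
enqueue(6) -> [26, 20, 6]
Final queue (front to back): [26, 20, 6]


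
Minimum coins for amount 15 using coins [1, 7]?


dp[0]=0; dp[i]=1+min(dp[i-c] for c in coins)
...dp[10]=4, dp[11]=5, dp[12]=6, dp[13]=7, dp[14]=2, dp[15]=3
Minimum coins for 15 = 3


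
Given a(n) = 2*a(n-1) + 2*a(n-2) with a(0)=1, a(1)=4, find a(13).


Build bottom-up:
...a(11)=86464, a(12)=236224, a(13)=2*236224+2*86464=645376


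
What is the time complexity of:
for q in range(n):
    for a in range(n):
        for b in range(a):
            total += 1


Per nesting level: O(n) * O(n) * O(n) [triangular over a] = O(n^3)
Complexity: O(n^3)


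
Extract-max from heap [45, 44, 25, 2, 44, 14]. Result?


Max = 45
Replace root with last, heapify down
Resulting heap: [44, 44, 25, 2, 14]


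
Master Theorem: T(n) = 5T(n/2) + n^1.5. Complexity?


a=5, b=2, c=1.5. log_2(5)=2.322 > c=1.5. Case 1: O(n^log_b(a)) = O(n^2.322)
Complexity: O(n^2.322)


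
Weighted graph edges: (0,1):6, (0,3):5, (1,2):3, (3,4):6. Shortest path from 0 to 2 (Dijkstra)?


Dijkstra from 0:
Distances: {0: 0, 1: 6, 2: 9, 3: 5, 4: 11}
Shortest distance to 2 = 9, path = [0, 1, 2]


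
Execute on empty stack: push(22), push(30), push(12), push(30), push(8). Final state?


push(22) -> [22]
push(30) -> [22, 30]
push(12) -> [22, 30, 12]
push(30) -> [22, 30, 12, 30]
push(8) -> [22, 30, 12, 30, 8]
Final stack (bottom to top): [22, 30, 12, 30, 8]


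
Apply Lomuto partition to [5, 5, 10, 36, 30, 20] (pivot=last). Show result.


Elements <= 20 go left of pivot.
Result: [5, 5, 10, 20, 30, 36], pivot at index 3


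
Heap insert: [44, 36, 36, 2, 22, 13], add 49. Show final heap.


Append 49: [44, 36, 36, 2, 22, 13, 49]
Bubble up: swap idx 6(49) with idx 2(36); swap idx 2(49) with idx 0(44)
Result: [49, 36, 44, 2, 22, 13, 36]


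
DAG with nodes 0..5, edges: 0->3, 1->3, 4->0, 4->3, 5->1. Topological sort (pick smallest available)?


Kahn's algorithm, process smallest node first
Order: [2, 4, 0, 5, 1, 3]


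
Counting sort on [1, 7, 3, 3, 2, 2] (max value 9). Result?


Count array: [0, 1, 2, 2, 0, 0, 0, 1, 0, 0]
Reconstruct: [1, 2, 2, 3, 3, 7]


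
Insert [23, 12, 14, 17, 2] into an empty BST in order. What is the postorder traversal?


Root = 23; build tree by BST insertion.
Postorder traversal: [2, 17, 14, 12, 23]


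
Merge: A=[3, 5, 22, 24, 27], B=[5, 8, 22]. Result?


Compare heads, take smaller each step.
Merged: [3, 5, 5, 8, 22, 22, 24, 27]


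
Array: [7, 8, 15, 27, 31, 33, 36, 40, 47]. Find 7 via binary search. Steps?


Search for 7:
[0,8] mid=4 arr[4]=31
[0,3] mid=1 arr[1]=8
[0,0] mid=0 arr[0]=7
Total: 3 comparisons


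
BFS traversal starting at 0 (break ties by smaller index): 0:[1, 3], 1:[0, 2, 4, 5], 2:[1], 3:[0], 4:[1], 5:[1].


BFS queue: start with [0]
Visit order: [0, 1, 3, 2, 4, 5]


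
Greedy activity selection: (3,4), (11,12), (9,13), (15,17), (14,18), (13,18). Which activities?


Greedy: pick earliest-ending, then skip overlaps.
Selected (3 activities): [(3, 4), (11, 12), (15, 17)]


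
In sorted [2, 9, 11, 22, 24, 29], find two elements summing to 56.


Two pointers: lo=0, hi=5
No pair sums to 56


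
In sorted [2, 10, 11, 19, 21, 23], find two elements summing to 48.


Two pointers: lo=0, hi=5
No pair sums to 48


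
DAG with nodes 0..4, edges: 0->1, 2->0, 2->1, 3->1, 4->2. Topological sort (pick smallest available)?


Kahn's algorithm, process smallest node first
Order: [3, 4, 2, 0, 1]


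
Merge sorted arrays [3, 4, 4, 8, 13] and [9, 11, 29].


Compare heads, take smaller each step.
Merged: [3, 4, 4, 8, 9, 11, 13, 29]


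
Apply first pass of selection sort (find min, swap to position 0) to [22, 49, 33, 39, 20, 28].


After one pass: [20, 49, 33, 39, 22, 28]


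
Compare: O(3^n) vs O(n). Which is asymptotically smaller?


linear grows slower than exponential (base 3)
O(n) is asymptotically smaller; O(3^n) grows faster


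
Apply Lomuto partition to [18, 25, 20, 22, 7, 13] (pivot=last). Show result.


Elements <= 13 go left of pivot.
Result: [7, 13, 20, 22, 18, 25], pivot at index 1


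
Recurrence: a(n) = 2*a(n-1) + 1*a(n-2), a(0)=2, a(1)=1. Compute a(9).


Build bottom-up:
...a(7)=309, a(8)=746, a(9)=2*746+1*309=1801


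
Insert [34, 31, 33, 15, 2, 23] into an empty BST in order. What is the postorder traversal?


Root = 34; build tree by BST insertion.
Postorder traversal: [2, 23, 15, 33, 31, 34]


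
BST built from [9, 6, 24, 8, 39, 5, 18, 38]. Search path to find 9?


BST root = 9
Search for 9: compare at each node
Path: [9]


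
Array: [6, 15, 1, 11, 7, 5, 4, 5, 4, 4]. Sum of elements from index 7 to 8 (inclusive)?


Prefix sums: [0, 6, 21, 22, 33, 40, 45, 49, 54, 58, 62]
Sum[7..8] = prefix[9] - prefix[7] = 58 - 49 = 9


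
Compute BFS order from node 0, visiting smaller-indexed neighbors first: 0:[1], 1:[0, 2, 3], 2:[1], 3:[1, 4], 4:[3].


BFS queue: start with [0]
Visit order: [0, 1, 2, 3, 4]


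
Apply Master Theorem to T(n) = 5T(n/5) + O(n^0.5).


a=5, b=5, c=0.5. log_5(5)=1 > c=0.5. Case 1: O(n^log_b(a)) = O(n)
Complexity: O(n)


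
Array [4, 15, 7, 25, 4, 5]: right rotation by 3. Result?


Right rotate by 3: [25, 4, 5, 4, 15, 7]


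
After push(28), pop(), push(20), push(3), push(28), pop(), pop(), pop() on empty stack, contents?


push(28) -> [28]
pop() returns 28 -> []
push(20) -> [20]
push(3) -> [20, 3]
push(28) -> [20, 3, 28]
pop() returns 28 -> [20, 3]
pop() returns 3 -> [20]
pop() returns 20 -> []
Final stack (bottom to top): []


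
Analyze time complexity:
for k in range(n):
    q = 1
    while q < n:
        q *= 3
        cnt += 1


Per nesting level: O(n) * O(log n) = O(n log n)
Complexity: O(n log n)


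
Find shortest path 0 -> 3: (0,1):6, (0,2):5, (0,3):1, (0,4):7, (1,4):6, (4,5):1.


Dijkstra from 0:
Distances: {0: 0, 1: 6, 2: 5, 3: 1, 4: 7, 5: 8}
Shortest distance to 3 = 1, path = [0, 3]


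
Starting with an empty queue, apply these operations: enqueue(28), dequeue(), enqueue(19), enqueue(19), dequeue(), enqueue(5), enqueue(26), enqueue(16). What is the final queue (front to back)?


enqueue(28) -> [28]
dequeue() returns 28 -> []
enqueue(19) -> [19]
enqueue(19) -> [19, 19]
dequeue() returns 19 -> [19]
enqueue(5) -> [19, 5]
enqueue(26) -> [19, 5, 26]
enqueue(16) -> [19, 5, 26, 16]
Final queue (front to back): [19, 5, 26, 16]


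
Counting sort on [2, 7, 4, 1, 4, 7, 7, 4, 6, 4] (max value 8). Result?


Count array: [0, 1, 1, 0, 4, 0, 1, 3, 0]
Reconstruct: [1, 2, 4, 4, 4, 4, 6, 7, 7, 7]


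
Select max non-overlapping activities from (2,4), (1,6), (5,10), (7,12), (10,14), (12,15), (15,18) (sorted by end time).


Greedy: pick earliest-ending, then skip overlaps.
Selected (4 activities): [(2, 4), (5, 10), (10, 14), (15, 18)]


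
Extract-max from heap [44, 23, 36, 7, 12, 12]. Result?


Max = 44
Replace root with last, heapify down
Resulting heap: [36, 23, 12, 7, 12]


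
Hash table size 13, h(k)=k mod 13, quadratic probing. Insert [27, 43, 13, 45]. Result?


Insertions: 27->slot 1; 43->slot 4; 13->slot 0; 45->slot 6
Table: [13, 27, None, None, 43, None, 45, None, None, None, None, None, None]


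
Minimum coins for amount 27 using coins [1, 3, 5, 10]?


dp[0]=0; dp[i]=1+min(dp[i-c] for c in coins)
...dp[22]=4, dp[23]=3, dp[24]=4, dp[25]=3, dp[26]=4, dp[27]=5
Minimum coins for 27 = 5


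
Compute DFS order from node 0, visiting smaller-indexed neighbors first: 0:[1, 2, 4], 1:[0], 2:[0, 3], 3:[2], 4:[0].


DFS stack-based: start with [0]
Visit order: [0, 1, 2, 3, 4]


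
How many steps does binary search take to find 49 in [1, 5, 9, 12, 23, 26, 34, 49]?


Search for 49:
[0,7] mid=3 arr[3]=12
[4,7] mid=5 arr[5]=26
[6,7] mid=6 arr[6]=34
[7,7] mid=7 arr[7]=49
Total: 4 comparisons
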